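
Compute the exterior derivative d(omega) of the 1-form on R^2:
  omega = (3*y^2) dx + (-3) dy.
d(omega) = (-6*y) dx ∧ dy

For a 1-form omega = sum_i f_i dx_i, the exterior derivative is
  d(omega) = sum_{i < j} (∂f_j/∂x_i - ∂f_i/∂x_j) dx_i ∧ dx_j.
  coefficient of dx ∧ dy: ∂f_2/∂x - ∂f_1/∂y = ∂(-3)/∂x - ∂(3*y^2)/∂y = -6*y
Assembling: d(omega) = (-6*y) dx ∧ dy.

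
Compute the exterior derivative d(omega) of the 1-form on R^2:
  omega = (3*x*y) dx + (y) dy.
d(omega) = (-3*x) dx ∧ dy

For a 1-form omega = sum_i f_i dx_i, the exterior derivative is
  d(omega) = sum_{i < j} (∂f_j/∂x_i - ∂f_i/∂x_j) dx_i ∧ dx_j.
  coefficient of dx ∧ dy: ∂f_2/∂x - ∂f_1/∂y = ∂(y)/∂x - ∂(3*x*y)/∂y = -3*x
Assembling: d(omega) = (-3*x) dx ∧ dy.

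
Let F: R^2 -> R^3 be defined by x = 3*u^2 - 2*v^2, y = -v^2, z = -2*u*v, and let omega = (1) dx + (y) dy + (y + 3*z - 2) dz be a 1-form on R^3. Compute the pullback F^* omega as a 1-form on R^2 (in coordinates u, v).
F^* omega = (12*u*v^2 + 6*u + 2*v^3 + 4*v) du + (12*u^2*v + 2*u*v^2 + 4*u + 2*v^3 - 4*v) dv

Using F^*(f dg) = (f ∘ F) d(g ∘ F), substitute each coordinate x_i by F_i(u, v) in f_i, and replace dx_i by d F_i = (∂F_i/∂u) du + (∂F_i/∂v) dv.
  For the x component: f_1(F) = 1; d F_1 = (6*u) du + (-4*v) dv
  For the y component: f_2(F) = -v^2; d F_2 = (0) du + (-2*v) dv
  For the z component: f_3(F) = -6*u*v - v^2 - 2; d F_3 = (-2*v) du + (-2*u) dv
Combining and collecting du, dv coefficients:
  coeff of du: 12*u*v^2 + 6*u + 2*v^3 + 4*v
  coeff of dv: 12*u^2*v + 2*u*v^2 + 4*u + 2*v^3 - 4*v
F^* omega = (12*u*v^2 + 6*u + 2*v^3 + 4*v) du + (12*u^2*v + 2*u*v^2 + 4*u + 2*v^3 - 4*v) dv.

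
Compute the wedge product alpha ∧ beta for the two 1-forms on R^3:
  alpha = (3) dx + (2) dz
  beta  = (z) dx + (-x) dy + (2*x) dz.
alpha ∧ beta = (-3*x) dx ∧ dy + (6*x - 2*z) dx ∧ dz + (2*x) dy ∧ dz

Distribute the wedge, using dx_i ∧ dx_j = -dx_j ∧ dx_i and dx_i ∧ dx_i = 0. For each pair (i, j) with i < j, the coefficient of dx_i ∧ dx_j in alpha ∧ beta is (alpha_i * beta_j - alpha_j * beta_i). Collecting: alpha ∧ beta = (-3*x) dx ∧ dy + (6*x - 2*z) dx ∧ dz + (2*x) dy ∧ dz.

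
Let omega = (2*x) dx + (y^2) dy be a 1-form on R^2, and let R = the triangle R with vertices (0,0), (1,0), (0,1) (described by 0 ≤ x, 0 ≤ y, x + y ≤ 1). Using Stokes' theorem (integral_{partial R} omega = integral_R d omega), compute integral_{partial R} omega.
integral_(partial R) omega = 0

Stokes: integral_partial_R omega = integral_R d omega with d omega = (∂Q/∂x - ∂P/∂y) dx ∧ dy.
  ∂Q/∂x = 0
  ∂P/∂y = 0
  integrand = ∂Q/∂x - ∂P/∂y = 0.
Integrating over R: integral_0^1 integral_0^{1-x} (0) dy dx = 0.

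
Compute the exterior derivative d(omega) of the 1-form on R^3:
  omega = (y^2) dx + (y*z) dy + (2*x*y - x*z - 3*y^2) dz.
d(omega) = (-2*y) dx ∧ dy + (2*y - z) dx ∧ dz + (2*x - 7*y) dy ∧ dz

For a 1-form omega = sum_i f_i dx_i, the exterior derivative is
  d(omega) = sum_{i < j} (∂f_j/∂x_i - ∂f_i/∂x_j) dx_i ∧ dx_j.
  coefficient of dx ∧ dy: ∂f_2/∂x - ∂f_1/∂y = ∂(y*z)/∂x - ∂(y^2)/∂y = -2*y
  coefficient of dx ∧ dz: ∂f_3/∂x - ∂f_1/∂z = ∂(2*x*y - x*z - 3*y^2)/∂x - ∂(y^2)/∂z = 2*y - z
  coefficient of dy ∧ dz: ∂f_3/∂y - ∂f_2/∂z = ∂(2*x*y - x*z - 3*y^2)/∂y - ∂(y*z)/∂z = 2*x - 7*y
Assembling: d(omega) = (-2*y) dx ∧ dy + (2*y - z) dx ∧ dz + (2*x - 7*y) dy ∧ dz.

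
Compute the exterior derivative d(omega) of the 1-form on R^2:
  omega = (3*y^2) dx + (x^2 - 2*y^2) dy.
d(omega) = (2*x - 6*y) dx ∧ dy

For a 1-form omega = sum_i f_i dx_i, the exterior derivative is
  d(omega) = sum_{i < j} (∂f_j/∂x_i - ∂f_i/∂x_j) dx_i ∧ dx_j.
  coefficient of dx ∧ dy: ∂f_2/∂x - ∂f_1/∂y = ∂(x^2 - 2*y^2)/∂x - ∂(3*y^2)/∂y = 2*x - 6*y
Assembling: d(omega) = (2*x - 6*y) dx ∧ dy.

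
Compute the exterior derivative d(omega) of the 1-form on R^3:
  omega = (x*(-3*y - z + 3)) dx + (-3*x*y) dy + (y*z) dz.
d(omega) = (3*x - 3*y) dx ∧ dy + (x) dx ∧ dz + (z) dy ∧ dz

For a 1-form omega = sum_i f_i dx_i, the exterior derivative is
  d(omega) = sum_{i < j} (∂f_j/∂x_i - ∂f_i/∂x_j) dx_i ∧ dx_j.
  coefficient of dx ∧ dy: ∂f_2/∂x - ∂f_1/∂y = ∂(-3*x*y)/∂x - ∂(x*(-3*y - z + 3))/∂y = 3*x - 3*y
  coefficient of dx ∧ dz: ∂f_3/∂x - ∂f_1/∂z = ∂(y*z)/∂x - ∂(x*(-3*y - z + 3))/∂z = x
  coefficient of dy ∧ dz: ∂f_3/∂y - ∂f_2/∂z = ∂(y*z)/∂y - ∂(-3*x*y)/∂z = z
Assembling: d(omega) = (3*x - 3*y) dx ∧ dy + (x) dx ∧ dz + (z) dy ∧ dz.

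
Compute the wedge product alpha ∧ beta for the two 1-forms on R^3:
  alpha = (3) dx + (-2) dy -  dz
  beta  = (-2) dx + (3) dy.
alpha ∧ beta = (5) dx ∧ dy + (-2) dx ∧ dz + (3) dy ∧ dz

Distribute the wedge, using dx_i ∧ dx_j = -dx_j ∧ dx_i and dx_i ∧ dx_i = 0. For each pair (i, j) with i < j, the coefficient of dx_i ∧ dx_j in alpha ∧ beta is (alpha_i * beta_j - alpha_j * beta_i). Collecting: alpha ∧ beta = (5) dx ∧ dy + (-2) dx ∧ dz + (3) dy ∧ dz.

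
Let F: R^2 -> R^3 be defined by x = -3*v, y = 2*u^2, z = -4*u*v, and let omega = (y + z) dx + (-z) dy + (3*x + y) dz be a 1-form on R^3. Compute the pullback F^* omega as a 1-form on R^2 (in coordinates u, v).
F^* omega = (4*v*(2*u^2 + 9*v)) du + (2*u*(-4*u^2 - 3*u + 24*v)) dv

Using F^*(f dg) = (f ∘ F) d(g ∘ F), substitute each coordinate x_i by F_i(u, v) in f_i, and replace dx_i by d F_i = (∂F_i/∂u) du + (∂F_i/∂v) dv.
  For the x component: f_1(F) = 2*u*(u - 2*v); d F_1 = (0) du + (-3) dv
  For the y component: f_2(F) = 4*u*v; d F_2 = (4*u) du + (0) dv
  For the z component: f_3(F) = 2*u^2 - 9*v; d F_3 = (-4*v) du + (-4*u) dv
Combining and collecting du, dv coefficients:
  coeff of du: 4*v*(2*u^2 + 9*v)
  coeff of dv: 2*u*(-4*u^2 - 3*u + 24*v)
F^* omega = (4*v*(2*u^2 + 9*v)) du + (2*u*(-4*u^2 - 3*u + 24*v)) dv.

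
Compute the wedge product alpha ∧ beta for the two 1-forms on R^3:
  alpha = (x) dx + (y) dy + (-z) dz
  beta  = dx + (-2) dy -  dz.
alpha ∧ beta = (-2*x - y) dx ∧ dy + (-x + z) dx ∧ dz + (-y - 2*z) dy ∧ dz

Distribute the wedge, using dx_i ∧ dx_j = -dx_j ∧ dx_i and dx_i ∧ dx_i = 0. For each pair (i, j) with i < j, the coefficient of dx_i ∧ dx_j in alpha ∧ beta is (alpha_i * beta_j - alpha_j * beta_i). Collecting: alpha ∧ beta = (-2*x - y) dx ∧ dy + (-x + z) dx ∧ dz + (-y - 2*z) dy ∧ dz.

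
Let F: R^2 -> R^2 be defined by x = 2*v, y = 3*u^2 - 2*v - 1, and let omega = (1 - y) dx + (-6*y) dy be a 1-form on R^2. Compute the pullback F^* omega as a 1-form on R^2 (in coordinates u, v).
F^* omega = (36*u*(-3*u^2 + 2*v + 1)) du + (30*u^2 - 20*v - 8) dv

Using F^*(f dg) = (f ∘ F) d(g ∘ F), substitute each coordinate x_i by F_i(u, v) in f_i, and replace dx_i by d F_i = (∂F_i/∂u) du + (∂F_i/∂v) dv.
  For the x component: f_1(F) = -3*u^2 + 2*v + 2; d F_1 = (0) du + (2) dv
  For the y component: f_2(F) = -18*u^2 + 12*v + 6; d F_2 = (6*u) du + (-2) dv
Combining and collecting du, dv coefficients:
  coeff of du: 36*u*(-3*u^2 + 2*v + 1)
  coeff of dv: 30*u^2 - 20*v - 8
F^* omega = (36*u*(-3*u^2 + 2*v + 1)) du + (30*u^2 - 20*v - 8) dv.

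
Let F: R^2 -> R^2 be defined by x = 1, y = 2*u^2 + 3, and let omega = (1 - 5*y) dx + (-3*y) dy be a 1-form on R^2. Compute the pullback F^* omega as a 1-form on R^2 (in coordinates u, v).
F^* omega = (-24*u^3 - 36*u) du

Using F^*(f dg) = (f ∘ F) d(g ∘ F), substitute each coordinate x_i by F_i(u, v) in f_i, and replace dx_i by d F_i = (∂F_i/∂u) du + (∂F_i/∂v) dv.
  For the x component: f_1(F) = -10*u^2 - 14; d F_1 = (0) du + (0) dv
  For the y component: f_2(F) = -6*u^2 - 9; d F_2 = (4*u) du + (0) dv
Combining and collecting du, dv coefficients:
  coeff of du: -24*u^3 - 36*u
  coeff of dv: 0
F^* omega = (-24*u^3 - 36*u) du.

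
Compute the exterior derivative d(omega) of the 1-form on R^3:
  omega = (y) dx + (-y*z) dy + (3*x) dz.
d(omega) = (-1) dx ∧ dy + (3) dx ∧ dz + (y) dy ∧ dz

For a 1-form omega = sum_i f_i dx_i, the exterior derivative is
  d(omega) = sum_{i < j} (∂f_j/∂x_i - ∂f_i/∂x_j) dx_i ∧ dx_j.
  coefficient of dx ∧ dy: ∂f_2/∂x - ∂f_1/∂y = ∂(-y*z)/∂x - ∂(y)/∂y = -1
  coefficient of dx ∧ dz: ∂f_3/∂x - ∂f_1/∂z = ∂(3*x)/∂x - ∂(y)/∂z = 3
  coefficient of dy ∧ dz: ∂f_3/∂y - ∂f_2/∂z = ∂(3*x)/∂y - ∂(-y*z)/∂z = y
Assembling: d(omega) = (-1) dx ∧ dy + (3) dx ∧ dz + (y) dy ∧ dz.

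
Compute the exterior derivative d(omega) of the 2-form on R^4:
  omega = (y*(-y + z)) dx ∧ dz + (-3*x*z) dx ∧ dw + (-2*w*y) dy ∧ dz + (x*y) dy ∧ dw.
d(omega) = (2*y - z) dx ∧ dy ∧ dz + (3*x) dx ∧ dz ∧ dw + (-2*y) dy ∧ dz ∧ dw + (y) dx ∧ dy ∧ dw

For a 2-form omega = sum_{i<j} g_{ij} dx_i ∧ dx_j, the exterior derivative is
  d(omega) = sum_{i<j} d(g_{ij}) ∧ dx_i ∧ dx_j = sum_{i<j, k} (∂g_{ij}/∂x_k) dx_k ∧ dx_i ∧ dx_j.
Expand each term, using dx_k ∧ dx_i ∧ dx_j = sgn(permutation) dx_{(a)} ∧ dx_{(b)} ∧ dx_{(c)} with (a < b < c) sorted:
  d(y*(-y + z)) includes (∂/∂y)(y*(-y + z)) dy = (-2*y + z) dy, which multiplied by dx ∧ dz gives (2*y - z) dx ∧ dy ∧ dz
  d(-3*x*z) includes (∂/∂z)(-3*x*z) dz = (-3*x) dz, which multiplied by dx ∧ dw gives (3*x) dx ∧ dz ∧ dw
  d(-2*w*y) includes (∂/∂w)(-2*w*y) dw = (-2*y) dw, which multiplied by dy ∧ dz gives (-2*y) dy ∧ dz ∧ dw
  d(x*y) includes (∂/∂x)(x*y) dx = (y) dx, which multiplied by dy ∧ dw gives (y) dx ∧ dy ∧ dw
Collecting like 3-forms: d(omega) = (2*y - z) dx ∧ dy ∧ dz + (3*x) dx ∧ dz ∧ dw + (-2*y) dy ∧ dz ∧ dw + (y) dx ∧ dy ∧ dw.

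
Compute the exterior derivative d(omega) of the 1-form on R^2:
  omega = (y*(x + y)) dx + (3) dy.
d(omega) = (-x - 2*y) dx ∧ dy

For a 1-form omega = sum_i f_i dx_i, the exterior derivative is
  d(omega) = sum_{i < j} (∂f_j/∂x_i - ∂f_i/∂x_j) dx_i ∧ dx_j.
  coefficient of dx ∧ dy: ∂f_2/∂x - ∂f_1/∂y = ∂(3)/∂x - ∂(y*(x + y))/∂y = -x - 2*y
Assembling: d(omega) = (-x - 2*y) dx ∧ dy.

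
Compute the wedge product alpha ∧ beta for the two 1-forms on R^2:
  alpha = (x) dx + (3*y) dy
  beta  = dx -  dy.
alpha ∧ beta = (-x - 3*y) dx ∧ dy

Distribute the wedge, using dx_i ∧ dx_j = -dx_j ∧ dx_i and dx_i ∧ dx_i = 0. For each pair (i, j) with i < j, the coefficient of dx_i ∧ dx_j in alpha ∧ beta is (alpha_i * beta_j - alpha_j * beta_i). Collecting: alpha ∧ beta = (-x - 3*y) dx ∧ dy.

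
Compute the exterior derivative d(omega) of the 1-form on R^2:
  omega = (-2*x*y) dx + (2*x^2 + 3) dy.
d(omega) = (6*x) dx ∧ dy

For a 1-form omega = sum_i f_i dx_i, the exterior derivative is
  d(omega) = sum_{i < j} (∂f_j/∂x_i - ∂f_i/∂x_j) dx_i ∧ dx_j.
  coefficient of dx ∧ dy: ∂f_2/∂x - ∂f_1/∂y = ∂(2*x^2 + 3)/∂x - ∂(-2*x*y)/∂y = 6*x
Assembling: d(omega) = (6*x) dx ∧ dy.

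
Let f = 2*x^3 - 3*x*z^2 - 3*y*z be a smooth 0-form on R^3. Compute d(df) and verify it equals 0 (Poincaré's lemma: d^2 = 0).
d(df) = 0

Step 1: df = sum_i (∂f/∂x_i) dx_i = (6*x^2 - 3*z^2) dx + (-3*z) dy + (-6*x*z - 3*y) dz.
Step 2: Apply d again. Using the 1-form formula, the coefficient of dx ∧ dy in d(df) is ∂^2 f/∂x ∂y - ∂^2 f/∂y ∂x = (0) - (0) = 0 (equality of mixed partials for smooth f).
Similarly for dx ∧ dz and dy ∧ dz — all coefficients vanish. So d(df) = 0.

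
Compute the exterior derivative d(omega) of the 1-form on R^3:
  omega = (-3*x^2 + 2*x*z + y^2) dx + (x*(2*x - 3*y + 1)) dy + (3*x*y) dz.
d(omega) = (4*x - 5*y + 1) dx ∧ dy + (-2*x + 3*y) dx ∧ dz + (3*x) dy ∧ dz

For a 1-form omega = sum_i f_i dx_i, the exterior derivative is
  d(omega) = sum_{i < j} (∂f_j/∂x_i - ∂f_i/∂x_j) dx_i ∧ dx_j.
  coefficient of dx ∧ dy: ∂f_2/∂x - ∂f_1/∂y = ∂(x*(2*x - 3*y + 1))/∂x - ∂(-3*x^2 + 2*x*z + y^2)/∂y = 4*x - 5*y + 1
  coefficient of dx ∧ dz: ∂f_3/∂x - ∂f_1/∂z = ∂(3*x*y)/∂x - ∂(-3*x^2 + 2*x*z + y^2)/∂z = -2*x + 3*y
  coefficient of dy ∧ dz: ∂f_3/∂y - ∂f_2/∂z = ∂(3*x*y)/∂y - ∂(x*(2*x - 3*y + 1))/∂z = 3*x
Assembling: d(omega) = (4*x - 5*y + 1) dx ∧ dy + (-2*x + 3*y) dx ∧ dz + (3*x) dy ∧ dz.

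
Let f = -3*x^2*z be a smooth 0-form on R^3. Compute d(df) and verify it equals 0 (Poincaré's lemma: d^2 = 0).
d(df) = 0

Step 1: df = sum_i (∂f/∂x_i) dx_i = (-6*x*z) dx + (0) dy + (-3*x^2) dz.
Step 2: Apply d again. Using the 1-form formula, the coefficient of dx ∧ dy in d(df) is ∂^2 f/∂x ∂y - ∂^2 f/∂y ∂x = (0) - (0) = 0 (equality of mixed partials for smooth f).
Similarly for dx ∧ dz and dy ∧ dz — all coefficients vanish. So d(df) = 0.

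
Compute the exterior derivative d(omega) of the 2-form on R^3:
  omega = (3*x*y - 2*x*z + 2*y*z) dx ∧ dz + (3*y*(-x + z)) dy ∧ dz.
d(omega) = (-3*x - 3*y - 2*z) dx ∧ dy ∧ dz

For a 2-form omega = sum_{i<j} g_{ij} dx_i ∧ dx_j, the exterior derivative is
  d(omega) = sum_{i<j} d(g_{ij}) ∧ dx_i ∧ dx_j = sum_{i<j, k} (∂g_{ij}/∂x_k) dx_k ∧ dx_i ∧ dx_j.
Expand each term, using dx_k ∧ dx_i ∧ dx_j = sgn(permutation) dx_{(a)} ∧ dx_{(b)} ∧ dx_{(c)} with (a < b < c) sorted:
  d(3*x*y - 2*x*z + 2*y*z) includes (∂/∂y)(3*x*y - 2*x*z + 2*y*z) dy = (3*x + 2*z) dy, which multiplied by dx ∧ dz gives (-3*x - 2*z) dx ∧ dy ∧ dz
  d(3*y*(-x + z)) includes (∂/∂x)(3*y*(-x + z)) dx = (-3*y) dx, which multiplied by dy ∧ dz gives (-3*y) dx ∧ dy ∧ dz
Collecting like 3-forms: d(omega) = (-3*x - 3*y - 2*z) dx ∧ dy ∧ dz.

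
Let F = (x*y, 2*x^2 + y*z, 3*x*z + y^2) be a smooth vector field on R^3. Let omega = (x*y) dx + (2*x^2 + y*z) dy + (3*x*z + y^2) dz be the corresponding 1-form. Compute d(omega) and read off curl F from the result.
d(omega) = (y) dy ∧ dz + (-3*z) dz ∧ dx + (3*x) dx ∧ dy; curl F = (y, -3*z, 3*x)

d omega = sum_{i<j} (∂f_j/∂x_i - ∂f_i/∂x_j) dx_i ∧ dx_j. Under the identification (dy ∧ dz, dz ∧ dx, dx ∧ dy) ↔ (e_x, e_y, e_z), the coefficients are exactly the components of curl F. Compute:
  ∂R/∂y - ∂Q/∂z = (2*y) - (y) = y
  ∂P/∂z - ∂R/∂x = (0) - (3*z) = -3*z
  ∂Q/∂x - ∂P/∂y = (4*x) - (x) = 3*x.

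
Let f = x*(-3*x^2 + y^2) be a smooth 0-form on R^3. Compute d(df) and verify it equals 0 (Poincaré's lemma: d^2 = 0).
d(df) = 0

Step 1: df = sum_i (∂f/∂x_i) dx_i = (-9*x^2 + y^2) dx + (2*x*y) dy + (0) dz.
Step 2: Apply d again. Using the 1-form formula, the coefficient of dx ∧ dy in d(df) is ∂^2 f/∂x ∂y - ∂^2 f/∂y ∂x = (2*y) - (2*y) = 0 (equality of mixed partials for smooth f).
Similarly for dx ∧ dz and dy ∧ dz — all coefficients vanish. So d(df) = 0.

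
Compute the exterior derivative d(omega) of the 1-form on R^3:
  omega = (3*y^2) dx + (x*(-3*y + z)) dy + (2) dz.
d(omega) = (-9*y + z) dx ∧ dy + (-x) dy ∧ dz

For a 1-form omega = sum_i f_i dx_i, the exterior derivative is
  d(omega) = sum_{i < j} (∂f_j/∂x_i - ∂f_i/∂x_j) dx_i ∧ dx_j.
  coefficient of dx ∧ dy: ∂f_2/∂x - ∂f_1/∂y = ∂(x*(-3*y + z))/∂x - ∂(3*y^2)/∂y = -9*y + z
  coefficient of dy ∧ dz: ∂f_3/∂y - ∂f_2/∂z = ∂(2)/∂y - ∂(x*(-3*y + z))/∂z = -x
Assembling: d(omega) = (-9*y + z) dx ∧ dy + (-x) dy ∧ dz.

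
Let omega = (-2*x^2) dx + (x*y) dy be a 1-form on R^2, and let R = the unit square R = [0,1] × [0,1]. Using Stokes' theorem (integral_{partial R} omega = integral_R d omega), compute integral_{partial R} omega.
integral_(partial R) omega = 1/2

Stokes: integral_partial_R omega = integral_R d omega with d omega = (∂Q/∂x - ∂P/∂y) dx ∧ dy.
  ∂Q/∂x = y
  ∂P/∂y = 0
  integrand = ∂Q/∂x - ∂P/∂y = y.
Integrating over R: integral_0^1 integral_0^1 (y) dx dy = 1/2.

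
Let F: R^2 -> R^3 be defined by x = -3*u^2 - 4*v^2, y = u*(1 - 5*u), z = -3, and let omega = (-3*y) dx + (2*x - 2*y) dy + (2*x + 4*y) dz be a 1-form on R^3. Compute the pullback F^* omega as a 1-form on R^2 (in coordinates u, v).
F^* omega = (-130*u^3 + 42*u^2 + 80*u*v^2 - 2*u - 8*v^2) du + (24*u*v*(1 - 5*u)) dv

Using F^*(f dg) = (f ∘ F) d(g ∘ F), substitute each coordinate x_i by F_i(u, v) in f_i, and replace dx_i by d F_i = (∂F_i/∂u) du + (∂F_i/∂v) dv.
  For the x component: f_1(F) = 3*u*(5*u - 1); d F_1 = (-6*u) du + (-8*v) dv
  For the y component: f_2(F) = 4*u^2 - 2*u - 8*v^2; d F_2 = (1 - 10*u) du + (0) dv
  For the z component: f_3(F) = -26*u^2 + 4*u - 8*v^2; d F_3 = (0) du + (0) dv
Combining and collecting du, dv coefficients:
  coeff of du: -130*u^3 + 42*u^2 + 80*u*v^2 - 2*u - 8*v^2
  coeff of dv: 24*u*v*(1 - 5*u)
F^* omega = (-130*u^3 + 42*u^2 + 80*u*v^2 - 2*u - 8*v^2) du + (24*u*v*(1 - 5*u)) dv.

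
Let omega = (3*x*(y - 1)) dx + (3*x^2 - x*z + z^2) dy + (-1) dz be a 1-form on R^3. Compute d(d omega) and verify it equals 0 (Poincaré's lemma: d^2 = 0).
d(d omega) = 0

Step 1: d omega = sum_{i<j} (∂f_j/∂x_i - ∂f_i/∂x_j) dx_i ∧ dx_j:
  coeff of dx ∧ dy: 3*x - z
  coeff of dx ∧ dz: 0
  coeff of dy ∧ dz: x - 2*z
Step 2: Apply d again to each 2-form coefficient. The only possible 3-form in R^3 is dx ∧ dy ∧ dz, with coefficient
  ∂(coeff of dy∧dz)/∂x - ∂(coeff of dx∧dz)/∂y + ∂(coeff of dx∧dy)/∂z
  = ∂/∂x (x - 2*z) - ∂/∂y (0) + ∂/∂z (3*x - z).
Each of these terms simplifies to sums of mixed partials that cancel in pairs. The result is 0 (by equality of mixed partials for smooth functions — Schwarz / Clairaut).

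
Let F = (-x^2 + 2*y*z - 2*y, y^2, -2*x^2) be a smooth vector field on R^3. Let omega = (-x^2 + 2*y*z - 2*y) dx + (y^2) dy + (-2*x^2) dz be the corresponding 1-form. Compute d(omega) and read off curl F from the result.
d(omega) = (0) dy ∧ dz + (4*x + 2*y) dz ∧ dx + (2 - 2*z) dx ∧ dy; curl F = (0, 4*x + 2*y, 2 - 2*z)

d omega = sum_{i<j} (∂f_j/∂x_i - ∂f_i/∂x_j) dx_i ∧ dx_j. Under the identification (dy ∧ dz, dz ∧ dx, dx ∧ dy) ↔ (e_x, e_y, e_z), the coefficients are exactly the components of curl F. Compute:
  ∂R/∂y - ∂Q/∂z = (0) - (0) = 0
  ∂P/∂z - ∂R/∂x = (2*y) - (-4*x) = 4*x + 2*y
  ∂Q/∂x - ∂P/∂y = (0) - (2*z - 2) = 2 - 2*z.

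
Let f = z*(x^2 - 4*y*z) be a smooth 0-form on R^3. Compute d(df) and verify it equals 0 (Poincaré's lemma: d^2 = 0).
d(df) = 0

Step 1: df = sum_i (∂f/∂x_i) dx_i = (2*x*z) dx + (-4*z^2) dy + (x^2 - 8*y*z) dz.
Step 2: Apply d again. Using the 1-form formula, the coefficient of dx ∧ dy in d(df) is ∂^2 f/∂x ∂y - ∂^2 f/∂y ∂x = (0) - (0) = 0 (equality of mixed partials for smooth f).
Similarly for dx ∧ dz and dy ∧ dz — all coefficients vanish. So d(df) = 0.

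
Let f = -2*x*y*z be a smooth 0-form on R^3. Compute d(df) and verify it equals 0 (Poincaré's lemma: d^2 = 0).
d(df) = 0

Step 1: df = sum_i (∂f/∂x_i) dx_i = (-2*y*z) dx + (-2*x*z) dy + (-2*x*y) dz.
Step 2: Apply d again. Using the 1-form formula, the coefficient of dx ∧ dy in d(df) is ∂^2 f/∂x ∂y - ∂^2 f/∂y ∂x = (-2*z) - (-2*z) = 0 (equality of mixed partials for smooth f).
Similarly for dx ∧ dz and dy ∧ dz — all coefficients vanish. So d(df) = 0.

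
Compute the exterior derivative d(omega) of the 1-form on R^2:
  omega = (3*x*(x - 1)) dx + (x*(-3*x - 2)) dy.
d(omega) = (-6*x - 2) dx ∧ dy

For a 1-form omega = sum_i f_i dx_i, the exterior derivative is
  d(omega) = sum_{i < j} (∂f_j/∂x_i - ∂f_i/∂x_j) dx_i ∧ dx_j.
  coefficient of dx ∧ dy: ∂f_2/∂x - ∂f_1/∂y = ∂(x*(-3*x - 2))/∂x - ∂(3*x*(x - 1))/∂y = -6*x - 2
Assembling: d(omega) = (-6*x - 2) dx ∧ dy.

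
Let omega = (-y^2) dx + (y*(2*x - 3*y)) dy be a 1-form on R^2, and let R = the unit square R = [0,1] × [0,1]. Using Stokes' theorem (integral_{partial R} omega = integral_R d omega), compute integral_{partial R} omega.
integral_(partial R) omega = 2

Stokes: integral_partial_R omega = integral_R d omega with d omega = (∂Q/∂x - ∂P/∂y) dx ∧ dy.
  ∂Q/∂x = 2*y
  ∂P/∂y = -2*y
  integrand = ∂Q/∂x - ∂P/∂y = 4*y.
Integrating over R: integral_0^1 integral_0^1 (4*y) dx dy = 2.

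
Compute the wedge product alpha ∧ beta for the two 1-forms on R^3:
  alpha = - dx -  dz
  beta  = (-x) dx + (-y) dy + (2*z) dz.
alpha ∧ beta = (y) dx ∧ dy + (-x - 2*z) dx ∧ dz + (-y) dy ∧ dz

Distribute the wedge, using dx_i ∧ dx_j = -dx_j ∧ dx_i and dx_i ∧ dx_i = 0. For each pair (i, j) with i < j, the coefficient of dx_i ∧ dx_j in alpha ∧ beta is (alpha_i * beta_j - alpha_j * beta_i). Collecting: alpha ∧ beta = (y) dx ∧ dy + (-x - 2*z) dx ∧ dz + (-y) dy ∧ dz.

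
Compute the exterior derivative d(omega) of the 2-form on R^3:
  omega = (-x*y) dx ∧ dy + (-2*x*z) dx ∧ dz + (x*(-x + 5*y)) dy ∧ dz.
d(omega) = (-2*x + 5*y) dx ∧ dy ∧ dz

For a 2-form omega = sum_{i<j} g_{ij} dx_i ∧ dx_j, the exterior derivative is
  d(omega) = sum_{i<j} d(g_{ij}) ∧ dx_i ∧ dx_j = sum_{i<j, k} (∂g_{ij}/∂x_k) dx_k ∧ dx_i ∧ dx_j.
Expand each term, using dx_k ∧ dx_i ∧ dx_j = sgn(permutation) dx_{(a)} ∧ dx_{(b)} ∧ dx_{(c)} with (a < b < c) sorted:
  d(x*(-x + 5*y)) includes (∂/∂x)(x*(-x + 5*y)) dx = (-2*x + 5*y) dx, which multiplied by dy ∧ dz gives (-2*x + 5*y) dx ∧ dy ∧ dz
Collecting like 3-forms: d(omega) = (-2*x + 5*y) dx ∧ dy ∧ dz.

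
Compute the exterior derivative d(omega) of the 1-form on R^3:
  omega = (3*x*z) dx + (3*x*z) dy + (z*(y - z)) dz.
d(omega) = (3*z) dx ∧ dy + (-3*x) dx ∧ dz + (-3*x + z) dy ∧ dz

For a 1-form omega = sum_i f_i dx_i, the exterior derivative is
  d(omega) = sum_{i < j} (∂f_j/∂x_i - ∂f_i/∂x_j) dx_i ∧ dx_j.
  coefficient of dx ∧ dy: ∂f_2/∂x - ∂f_1/∂y = ∂(3*x*z)/∂x - ∂(3*x*z)/∂y = 3*z
  coefficient of dx ∧ dz: ∂f_3/∂x - ∂f_1/∂z = ∂(z*(y - z))/∂x - ∂(3*x*z)/∂z = -3*x
  coefficient of dy ∧ dz: ∂f_3/∂y - ∂f_2/∂z = ∂(z*(y - z))/∂y - ∂(3*x*z)/∂z = -3*x + z
Assembling: d(omega) = (3*z) dx ∧ dy + (-3*x) dx ∧ dz + (-3*x + z) dy ∧ dz.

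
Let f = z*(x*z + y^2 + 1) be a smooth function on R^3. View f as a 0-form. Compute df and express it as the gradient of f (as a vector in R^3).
df = (z^2) dx + (2*y*z) dy + (2*x*z + y^2 + 1) dz; grad f = (z^2, 2*y*z, 2*x*z + y^2 + 1)

For a 0-form f, d f = (∂f/∂x) dx + (∂f/∂y) dy + (∂f/∂z) dz. The components of the vector representation are exactly the entries of grad f in Cartesian coordinates:
  ∂f/∂x = z^2
  ∂f/∂y = 2*y*z
  ∂f/∂z = 2*x*z + y^2 + 1.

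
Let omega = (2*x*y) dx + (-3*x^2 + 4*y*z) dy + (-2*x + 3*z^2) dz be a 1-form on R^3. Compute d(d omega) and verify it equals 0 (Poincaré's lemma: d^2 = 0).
d(d omega) = 0

Step 1: d omega = sum_{i<j} (∂f_j/∂x_i - ∂f_i/∂x_j) dx_i ∧ dx_j:
  coeff of dx ∧ dy: -8*x
  coeff of dx ∧ dz: -2
  coeff of dy ∧ dz: -4*y
Step 2: Apply d again to each 2-form coefficient. The only possible 3-form in R^3 is dx ∧ dy ∧ dz, with coefficient
  ∂(coeff of dy∧dz)/∂x - ∂(coeff of dx∧dz)/∂y + ∂(coeff of dx∧dy)/∂z
  = ∂/∂x (-4*y) - ∂/∂y (-2) + ∂/∂z (-8*x).
Each of these terms simplifies to sums of mixed partials that cancel in pairs. The result is 0 (by equality of mixed partials for smooth functions — Schwarz / Clairaut).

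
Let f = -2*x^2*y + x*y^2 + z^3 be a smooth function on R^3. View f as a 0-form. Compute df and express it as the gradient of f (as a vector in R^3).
df = (y*(-4*x + y)) dx + (2*x*(-x + y)) dy + (3*z^2) dz; grad f = (y*(-4*x + y), 2*x*(-x + y), 3*z^2)

For a 0-form f, d f = (∂f/∂x) dx + (∂f/∂y) dy + (∂f/∂z) dz. The components of the vector representation are exactly the entries of grad f in Cartesian coordinates:
  ∂f/∂x = y*(-4*x + y)
  ∂f/∂y = 2*x*(-x + y)
  ∂f/∂z = 3*z^2.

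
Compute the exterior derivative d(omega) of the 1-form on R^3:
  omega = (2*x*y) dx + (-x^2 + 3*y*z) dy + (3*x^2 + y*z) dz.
d(omega) = (-4*x) dx ∧ dy + (6*x) dx ∧ dz + (-3*y + z) dy ∧ dz

For a 1-form omega = sum_i f_i dx_i, the exterior derivative is
  d(omega) = sum_{i < j} (∂f_j/∂x_i - ∂f_i/∂x_j) dx_i ∧ dx_j.
  coefficient of dx ∧ dy: ∂f_2/∂x - ∂f_1/∂y = ∂(-x^2 + 3*y*z)/∂x - ∂(2*x*y)/∂y = -4*x
  coefficient of dx ∧ dz: ∂f_3/∂x - ∂f_1/∂z = ∂(3*x^2 + y*z)/∂x - ∂(2*x*y)/∂z = 6*x
  coefficient of dy ∧ dz: ∂f_3/∂y - ∂f_2/∂z = ∂(3*x^2 + y*z)/∂y - ∂(-x^2 + 3*y*z)/∂z = -3*y + z
Assembling: d(omega) = (-4*x) dx ∧ dy + (6*x) dx ∧ dz + (-3*y + z) dy ∧ dz.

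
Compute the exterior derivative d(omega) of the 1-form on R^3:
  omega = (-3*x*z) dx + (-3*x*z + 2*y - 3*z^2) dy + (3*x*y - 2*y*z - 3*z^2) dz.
d(omega) = (-3*z) dx ∧ dy + (3*x + 3*y) dx ∧ dz + (6*x + 4*z) dy ∧ dz

For a 1-form omega = sum_i f_i dx_i, the exterior derivative is
  d(omega) = sum_{i < j} (∂f_j/∂x_i - ∂f_i/∂x_j) dx_i ∧ dx_j.
  coefficient of dx ∧ dy: ∂f_2/∂x - ∂f_1/∂y = ∂(-3*x*z + 2*y - 3*z^2)/∂x - ∂(-3*x*z)/∂y = -3*z
  coefficient of dx ∧ dz: ∂f_3/∂x - ∂f_1/∂z = ∂(3*x*y - 2*y*z - 3*z^2)/∂x - ∂(-3*x*z)/∂z = 3*x + 3*y
  coefficient of dy ∧ dz: ∂f_3/∂y - ∂f_2/∂z = ∂(3*x*y - 2*y*z - 3*z^2)/∂y - ∂(-3*x*z + 2*y - 3*z^2)/∂z = 6*x + 4*z
Assembling: d(omega) = (-3*z) dx ∧ dy + (3*x + 3*y) dx ∧ dz + (6*x + 4*z) dy ∧ dz.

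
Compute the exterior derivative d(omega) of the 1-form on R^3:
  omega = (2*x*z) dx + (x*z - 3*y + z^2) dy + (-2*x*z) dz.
d(omega) = (z) dx ∧ dy + (-2*x - 2*z) dx ∧ dz + (-x - 2*z) dy ∧ dz

For a 1-form omega = sum_i f_i dx_i, the exterior derivative is
  d(omega) = sum_{i < j} (∂f_j/∂x_i - ∂f_i/∂x_j) dx_i ∧ dx_j.
  coefficient of dx ∧ dy: ∂f_2/∂x - ∂f_1/∂y = ∂(x*z - 3*y + z^2)/∂x - ∂(2*x*z)/∂y = z
  coefficient of dx ∧ dz: ∂f_3/∂x - ∂f_1/∂z = ∂(-2*x*z)/∂x - ∂(2*x*z)/∂z = -2*x - 2*z
  coefficient of dy ∧ dz: ∂f_3/∂y - ∂f_2/∂z = ∂(-2*x*z)/∂y - ∂(x*z - 3*y + z^2)/∂z = -x - 2*z
Assembling: d(omega) = (z) dx ∧ dy + (-2*x - 2*z) dx ∧ dz + (-x - 2*z) dy ∧ dz.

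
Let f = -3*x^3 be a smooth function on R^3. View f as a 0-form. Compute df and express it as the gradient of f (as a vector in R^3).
df = (-9*x^2) dx + (0) dy + (0) dz; grad f = (-9*x^2, 0, 0)

For a 0-form f, d f = (∂f/∂x) dx + (∂f/∂y) dy + (∂f/∂z) dz. The components of the vector representation are exactly the entries of grad f in Cartesian coordinates:
  ∂f/∂x = -9*x^2
  ∂f/∂y = 0
  ∂f/∂z = 0.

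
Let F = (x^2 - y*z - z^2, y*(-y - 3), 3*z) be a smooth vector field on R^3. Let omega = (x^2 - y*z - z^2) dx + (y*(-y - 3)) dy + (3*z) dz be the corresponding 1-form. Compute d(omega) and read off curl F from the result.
d(omega) = (0) dy ∧ dz + (-y - 2*z) dz ∧ dx + (z) dx ∧ dy; curl F = (0, -y - 2*z, z)

d omega = sum_{i<j} (∂f_j/∂x_i - ∂f_i/∂x_j) dx_i ∧ dx_j. Under the identification (dy ∧ dz, dz ∧ dx, dx ∧ dy) ↔ (e_x, e_y, e_z), the coefficients are exactly the components of curl F. Compute:
  ∂R/∂y - ∂Q/∂z = (0) - (0) = 0
  ∂P/∂z - ∂R/∂x = (-y - 2*z) - (0) = -y - 2*z
  ∂Q/∂x - ∂P/∂y = (0) - (-z) = z.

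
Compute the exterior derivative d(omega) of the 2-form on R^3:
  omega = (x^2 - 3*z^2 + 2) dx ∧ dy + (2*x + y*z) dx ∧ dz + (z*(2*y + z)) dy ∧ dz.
d(omega) = (-7*z) dx ∧ dy ∧ dz

For a 2-form omega = sum_{i<j} g_{ij} dx_i ∧ dx_j, the exterior derivative is
  d(omega) = sum_{i<j} d(g_{ij}) ∧ dx_i ∧ dx_j = sum_{i<j, k} (∂g_{ij}/∂x_k) dx_k ∧ dx_i ∧ dx_j.
Expand each term, using dx_k ∧ dx_i ∧ dx_j = sgn(permutation) dx_{(a)} ∧ dx_{(b)} ∧ dx_{(c)} with (a < b < c) sorted:
  d(x^2 - 3*z^2 + 2) includes (∂/∂z)(x^2 - 3*z^2 + 2) dz = (-6*z) dz, which multiplied by dx ∧ dy gives (-6*z) dx ∧ dy ∧ dz
  d(2*x + y*z) includes (∂/∂y)(2*x + y*z) dy = (z) dy, which multiplied by dx ∧ dz gives (-z) dx ∧ dy ∧ dz
Collecting like 3-forms: d(omega) = (-7*z) dx ∧ dy ∧ dz.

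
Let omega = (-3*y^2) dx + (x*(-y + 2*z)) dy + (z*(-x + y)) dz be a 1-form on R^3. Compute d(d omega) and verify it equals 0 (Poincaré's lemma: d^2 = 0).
d(d omega) = 0

Step 1: d omega = sum_{i<j} (∂f_j/∂x_i - ∂f_i/∂x_j) dx_i ∧ dx_j:
  coeff of dx ∧ dy: 5*y + 2*z
  coeff of dx ∧ dz: -z
  coeff of dy ∧ dz: -2*x + z
Step 2: Apply d again to each 2-form coefficient. The only possible 3-form in R^3 is dx ∧ dy ∧ dz, with coefficient
  ∂(coeff of dy∧dz)/∂x - ∂(coeff of dx∧dz)/∂y + ∂(coeff of dx∧dy)/∂z
  = ∂/∂x (-2*x + z) - ∂/∂y (-z) + ∂/∂z (5*y + 2*z).
Each of these terms simplifies to sums of mixed partials that cancel in pairs. The result is 0 (by equality of mixed partials for smooth functions — Schwarz / Clairaut).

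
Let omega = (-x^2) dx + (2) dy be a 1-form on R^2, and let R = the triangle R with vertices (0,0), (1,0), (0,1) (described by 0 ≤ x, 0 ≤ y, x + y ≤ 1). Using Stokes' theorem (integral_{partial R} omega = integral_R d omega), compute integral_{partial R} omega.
integral_(partial R) omega = 0

Stokes: integral_partial_R omega = integral_R d omega with d omega = (∂Q/∂x - ∂P/∂y) dx ∧ dy.
  ∂Q/∂x = 0
  ∂P/∂y = 0
  integrand = ∂Q/∂x - ∂P/∂y = 0.
Integrating over R: integral_0^1 integral_0^{1-x} (0) dy dx = 0.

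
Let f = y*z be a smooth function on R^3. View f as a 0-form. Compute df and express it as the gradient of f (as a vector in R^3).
df = (0) dx + (z) dy + (y) dz; grad f = (0, z, y)

For a 0-form f, d f = (∂f/∂x) dx + (∂f/∂y) dy + (∂f/∂z) dz. The components of the vector representation are exactly the entries of grad f in Cartesian coordinates:
  ∂f/∂x = 0
  ∂f/∂y = z
  ∂f/∂z = y.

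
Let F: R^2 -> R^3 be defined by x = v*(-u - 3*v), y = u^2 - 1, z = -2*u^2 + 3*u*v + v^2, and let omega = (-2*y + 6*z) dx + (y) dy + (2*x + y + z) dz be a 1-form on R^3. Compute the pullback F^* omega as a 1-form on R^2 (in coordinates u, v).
F^* omega = (6*u^3 + 7*u^2*v + 5*u*v^2 + 2*u - 21*v^3 - 5*v) du + (11*u^3 + 67*u^2*v - 127*u*v^2 - 5*u - 46*v^3 - 14*v) dv

Using F^*(f dg) = (f ∘ F) d(g ∘ F), substitute each coordinate x_i by F_i(u, v) in f_i, and replace dx_i by d F_i = (∂F_i/∂u) du + (∂F_i/∂v) dv.
  For the x component: f_1(F) = -14*u^2 + 18*u*v + 6*v^2 + 2; d F_1 = (-v) du + (-u - 6*v) dv
  For the y component: f_2(F) = u^2 - 1; d F_2 = (2*u) du + (0) dv
  For the z component: f_3(F) = -u^2 + u*v - 5*v^2 - 1; d F_3 = (-4*u + 3*v) du + (3*u + 2*v) dv
Combining and collecting du, dv coefficients:
  coeff of du: 6*u^3 + 7*u^2*v + 5*u*v^2 + 2*u - 21*v^3 - 5*v
  coeff of dv: 11*u^3 + 67*u^2*v - 127*u*v^2 - 5*u - 46*v^3 - 14*v
F^* omega = (6*u^3 + 7*u^2*v + 5*u*v^2 + 2*u - 21*v^3 - 5*v) du + (11*u^3 + 67*u^2*v - 127*u*v^2 - 5*u - 46*v^3 - 14*v) dv.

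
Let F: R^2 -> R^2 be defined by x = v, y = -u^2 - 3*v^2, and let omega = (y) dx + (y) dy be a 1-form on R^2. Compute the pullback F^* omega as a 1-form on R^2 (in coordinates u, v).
F^* omega = (2*u*(u^2 + 3*v^2)) du + (6*u^2*v - u^2 + 18*v^3 - 3*v^2) dv

Using F^*(f dg) = (f ∘ F) d(g ∘ F), substitute each coordinate x_i by F_i(u, v) in f_i, and replace dx_i by d F_i = (∂F_i/∂u) du + (∂F_i/∂v) dv.
  For the x component: f_1(F) = -u^2 - 3*v^2; d F_1 = (0) du + (1) dv
  For the y component: f_2(F) = -u^2 - 3*v^2; d F_2 = (-2*u) du + (-6*v) dv
Combining and collecting du, dv coefficients:
  coeff of du: 2*u*(u^2 + 3*v^2)
  coeff of dv: 6*u^2*v - u^2 + 18*v^3 - 3*v^2
F^* omega = (2*u*(u^2 + 3*v^2)) du + (6*u^2*v - u^2 + 18*v^3 - 3*v^2) dv.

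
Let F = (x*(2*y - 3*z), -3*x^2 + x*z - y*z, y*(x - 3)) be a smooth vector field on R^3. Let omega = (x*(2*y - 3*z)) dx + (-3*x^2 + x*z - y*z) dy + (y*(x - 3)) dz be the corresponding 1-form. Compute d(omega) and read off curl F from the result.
d(omega) = (y - 3) dy ∧ dz + (-3*x - y) dz ∧ dx + (-8*x + z) dx ∧ dy; curl F = (y - 3, -3*x - y, -8*x + z)

d omega = sum_{i<j} (∂f_j/∂x_i - ∂f_i/∂x_j) dx_i ∧ dx_j. Under the identification (dy ∧ dz, dz ∧ dx, dx ∧ dy) ↔ (e_x, e_y, e_z), the coefficients are exactly the components of curl F. Compute:
  ∂R/∂y - ∂Q/∂z = (x - 3) - (x - y) = y - 3
  ∂P/∂z - ∂R/∂x = (-3*x) - (y) = -3*x - y
  ∂Q/∂x - ∂P/∂y = (-6*x + z) - (2*x) = -8*x + z.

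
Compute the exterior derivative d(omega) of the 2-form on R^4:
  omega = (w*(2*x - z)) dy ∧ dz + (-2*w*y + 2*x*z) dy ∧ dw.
d(omega) = (2*w) dx ∧ dy ∧ dz + (-z) dy ∧ dz ∧ dw + (2*z) dx ∧ dy ∧ dw

For a 2-form omega = sum_{i<j} g_{ij} dx_i ∧ dx_j, the exterior derivative is
  d(omega) = sum_{i<j} d(g_{ij}) ∧ dx_i ∧ dx_j = sum_{i<j, k} (∂g_{ij}/∂x_k) dx_k ∧ dx_i ∧ dx_j.
Expand each term, using dx_k ∧ dx_i ∧ dx_j = sgn(permutation) dx_{(a)} ∧ dx_{(b)} ∧ dx_{(c)} with (a < b < c) sorted:
  d(w*(2*x - z)) includes (∂/∂x)(w*(2*x - z)) dx = (2*w) dx, which multiplied by dy ∧ dz gives (2*w) dx ∧ dy ∧ dz
  d(w*(2*x - z)) includes (∂/∂w)(w*(2*x - z)) dw = (2*x - z) dw, which multiplied by dy ∧ dz gives (2*x - z) dy ∧ dz ∧ dw
  d(-2*w*y + 2*x*z) includes (∂/∂x)(-2*w*y + 2*x*z) dx = (2*z) dx, which multiplied by dy ∧ dw gives (2*z) dx ∧ dy ∧ dw
  d(-2*w*y + 2*x*z) includes (∂/∂z)(-2*w*y + 2*x*z) dz = (2*x) dz, which multiplied by dy ∧ dw gives (-2*x) dy ∧ dz ∧ dw
Collecting like 3-forms: d(omega) = (2*w) dx ∧ dy ∧ dz + (-z) dy ∧ dz ∧ dw + (2*z) dx ∧ dy ∧ dw.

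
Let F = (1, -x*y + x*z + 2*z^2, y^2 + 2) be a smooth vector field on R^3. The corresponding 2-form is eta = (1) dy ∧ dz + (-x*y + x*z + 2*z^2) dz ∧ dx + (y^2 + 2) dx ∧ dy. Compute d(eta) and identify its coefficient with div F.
d(eta) = (-x) dx ∧ dy ∧ dz; div F = -x

For a 2-form in R^3 of the form above, applying d gives a 3-form with coefficient ∂P/∂x + ∂Q/∂y + ∂R/∂z:
  ∂P/∂x = 0
  ∂Q/∂y = -x
  ∂R/∂z = 0
Sum = -x, which is exactly div F.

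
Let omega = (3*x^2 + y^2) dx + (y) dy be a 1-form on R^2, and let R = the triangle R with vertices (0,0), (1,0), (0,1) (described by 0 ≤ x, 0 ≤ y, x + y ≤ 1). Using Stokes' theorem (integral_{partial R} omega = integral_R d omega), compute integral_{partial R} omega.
integral_(partial R) omega = -1/3

Stokes: integral_partial_R omega = integral_R d omega with d omega = (∂Q/∂x - ∂P/∂y) dx ∧ dy.
  ∂Q/∂x = 0
  ∂P/∂y = 2*y
  integrand = ∂Q/∂x - ∂P/∂y = -2*y.
Integrating over R: integral_0^1 integral_0^{1-x} (-2*y) dy dx = -1/3.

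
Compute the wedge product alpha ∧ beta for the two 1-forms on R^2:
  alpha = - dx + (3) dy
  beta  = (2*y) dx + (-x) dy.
alpha ∧ beta = (x - 6*y) dx ∧ dy

Distribute the wedge, using dx_i ∧ dx_j = -dx_j ∧ dx_i and dx_i ∧ dx_i = 0. For each pair (i, j) with i < j, the coefficient of dx_i ∧ dx_j in alpha ∧ beta is (alpha_i * beta_j - alpha_j * beta_i). Collecting: alpha ∧ beta = (x - 6*y) dx ∧ dy.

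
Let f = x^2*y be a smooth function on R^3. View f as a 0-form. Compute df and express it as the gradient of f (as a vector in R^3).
df = (2*x*y) dx + (x^2) dy + (0) dz; grad f = (2*x*y, x^2, 0)

For a 0-form f, d f = (∂f/∂x) dx + (∂f/∂y) dy + (∂f/∂z) dz. The components of the vector representation are exactly the entries of grad f in Cartesian coordinates:
  ∂f/∂x = 2*x*y
  ∂f/∂y = x^2
  ∂f/∂z = 0.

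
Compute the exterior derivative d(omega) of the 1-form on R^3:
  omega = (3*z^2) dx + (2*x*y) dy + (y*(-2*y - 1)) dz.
d(omega) = (2*y) dx ∧ dy + (-6*z) dx ∧ dz + (-4*y - 1) dy ∧ dz

For a 1-form omega = sum_i f_i dx_i, the exterior derivative is
  d(omega) = sum_{i < j} (∂f_j/∂x_i - ∂f_i/∂x_j) dx_i ∧ dx_j.
  coefficient of dx ∧ dy: ∂f_2/∂x - ∂f_1/∂y = ∂(2*x*y)/∂x - ∂(3*z^2)/∂y = 2*y
  coefficient of dx ∧ dz: ∂f_3/∂x - ∂f_1/∂z = ∂(y*(-2*y - 1))/∂x - ∂(3*z^2)/∂z = -6*z
  coefficient of dy ∧ dz: ∂f_3/∂y - ∂f_2/∂z = ∂(y*(-2*y - 1))/∂y - ∂(2*x*y)/∂z = -4*y - 1
Assembling: d(omega) = (2*y) dx ∧ dy + (-6*z) dx ∧ dz + (-4*y - 1) dy ∧ dz.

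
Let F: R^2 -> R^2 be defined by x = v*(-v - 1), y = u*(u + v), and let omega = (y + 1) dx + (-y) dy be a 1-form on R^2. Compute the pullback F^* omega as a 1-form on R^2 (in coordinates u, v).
F^* omega = (u*(-2*u^2 - 3*u*v - v^2)) du + (-u^3 - 3*u^2*v - u^2 - 2*u*v^2 - u*v - 2*v - 1) dv

Using F^*(f dg) = (f ∘ F) d(g ∘ F), substitute each coordinate x_i by F_i(u, v) in f_i, and replace dx_i by d F_i = (∂F_i/∂u) du + (∂F_i/∂v) dv.
  For the x component: f_1(F) = u^2 + u*v + 1; d F_1 = (0) du + (-2*v - 1) dv
  For the y component: f_2(F) = u*(-u - v); d F_2 = (2*u + v) du + (u) dv
Combining and collecting du, dv coefficients:
  coeff of du: u*(-2*u^2 - 3*u*v - v^2)
  coeff of dv: -u^3 - 3*u^2*v - u^2 - 2*u*v^2 - u*v - 2*v - 1
F^* omega = (u*(-2*u^2 - 3*u*v - v^2)) du + (-u^3 - 3*u^2*v - u^2 - 2*u*v^2 - u*v - 2*v - 1) dv.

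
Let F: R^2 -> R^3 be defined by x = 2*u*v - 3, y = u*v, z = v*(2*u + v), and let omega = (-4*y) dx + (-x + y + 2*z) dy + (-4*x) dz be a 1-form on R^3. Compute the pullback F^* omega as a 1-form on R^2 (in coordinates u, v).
F^* omega = (v*(-21*u*v + 2*v^2 + 27)) du + (-21*u^2*v - 14*u*v^2 + 27*u + 24*v) dv

Using F^*(f dg) = (f ∘ F) d(g ∘ F), substitute each coordinate x_i by F_i(u, v) in f_i, and replace dx_i by d F_i = (∂F_i/∂u) du + (∂F_i/∂v) dv.
  For the x component: f_1(F) = -4*u*v; d F_1 = (2*v) du + (2*u) dv
  For the y component: f_2(F) = 3*u*v + 2*v^2 + 3; d F_2 = (v) du + (u) dv
  For the z component: f_3(F) = -8*u*v + 12; d F_3 = (2*v) du + (2*u + 2*v) dv
Combining and collecting du, dv coefficients:
  coeff of du: v*(-21*u*v + 2*v^2 + 27)
  coeff of dv: -21*u^2*v - 14*u*v^2 + 27*u + 24*v
F^* omega = (v*(-21*u*v + 2*v^2 + 27)) du + (-21*u^2*v - 14*u*v^2 + 27*u + 24*v) dv.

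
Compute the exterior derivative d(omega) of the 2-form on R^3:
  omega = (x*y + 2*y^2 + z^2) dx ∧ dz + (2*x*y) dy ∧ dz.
d(omega) = (-x - 2*y) dx ∧ dy ∧ dz

For a 2-form omega = sum_{i<j} g_{ij} dx_i ∧ dx_j, the exterior derivative is
  d(omega) = sum_{i<j} d(g_{ij}) ∧ dx_i ∧ dx_j = sum_{i<j, k} (∂g_{ij}/∂x_k) dx_k ∧ dx_i ∧ dx_j.
Expand each term, using dx_k ∧ dx_i ∧ dx_j = sgn(permutation) dx_{(a)} ∧ dx_{(b)} ∧ dx_{(c)} with (a < b < c) sorted:
  d(x*y + 2*y^2 + z^2) includes (∂/∂y)(x*y + 2*y^2 + z^2) dy = (x + 4*y) dy, which multiplied by dx ∧ dz gives (-x - 4*y) dx ∧ dy ∧ dz
  d(2*x*y) includes (∂/∂x)(2*x*y) dx = (2*y) dx, which multiplied by dy ∧ dz gives (2*y) dx ∧ dy ∧ dz
Collecting like 3-forms: d(omega) = (-x - 2*y) dx ∧ dy ∧ dz.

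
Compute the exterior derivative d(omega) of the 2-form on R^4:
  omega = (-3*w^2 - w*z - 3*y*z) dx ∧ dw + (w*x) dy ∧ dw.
d(omega) = (w + 3*z) dx ∧ dy ∧ dw + (w + 3*y) dx ∧ dz ∧ dw

For a 2-form omega = sum_{i<j} g_{ij} dx_i ∧ dx_j, the exterior derivative is
  d(omega) = sum_{i<j} d(g_{ij}) ∧ dx_i ∧ dx_j = sum_{i<j, k} (∂g_{ij}/∂x_k) dx_k ∧ dx_i ∧ dx_j.
Expand each term, using dx_k ∧ dx_i ∧ dx_j = sgn(permutation) dx_{(a)} ∧ dx_{(b)} ∧ dx_{(c)} with (a < b < c) sorted:
  d(-3*w^2 - w*z - 3*y*z) includes (∂/∂y)(-3*w^2 - w*z - 3*y*z) dy = (-3*z) dy, which multiplied by dx ∧ dw gives (3*z) dx ∧ dy ∧ dw
  d(-3*w^2 - w*z - 3*y*z) includes (∂/∂z)(-3*w^2 - w*z - 3*y*z) dz = (-w - 3*y) dz, which multiplied by dx ∧ dw gives (w + 3*y) dx ∧ dz ∧ dw
  d(w*x) includes (∂/∂x)(w*x) dx = (w) dx, which multiplied by dy ∧ dw gives (w) dx ∧ dy ∧ dw
Collecting like 3-forms: d(omega) = (w + 3*z) dx ∧ dy ∧ dw + (w + 3*y) dx ∧ dz ∧ dw.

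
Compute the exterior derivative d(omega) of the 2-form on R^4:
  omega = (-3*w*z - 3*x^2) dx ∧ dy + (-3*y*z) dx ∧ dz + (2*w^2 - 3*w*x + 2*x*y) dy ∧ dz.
d(omega) = (-6*w + 2*y + 3*z) dx ∧ dy ∧ dz + (-3*z) dx ∧ dy ∧ dw + (4*w - 3*x) dy ∧ dz ∧ dw

For a 2-form omega = sum_{i<j} g_{ij} dx_i ∧ dx_j, the exterior derivative is
  d(omega) = sum_{i<j} d(g_{ij}) ∧ dx_i ∧ dx_j = sum_{i<j, k} (∂g_{ij}/∂x_k) dx_k ∧ dx_i ∧ dx_j.
Expand each term, using dx_k ∧ dx_i ∧ dx_j = sgn(permutation) dx_{(a)} ∧ dx_{(b)} ∧ dx_{(c)} with (a < b < c) sorted:
  d(-3*w*z - 3*x^2) includes (∂/∂z)(-3*w*z - 3*x^2) dz = (-3*w) dz, which multiplied by dx ∧ dy gives (-3*w) dx ∧ dy ∧ dz
  d(-3*w*z - 3*x^2) includes (∂/∂w)(-3*w*z - 3*x^2) dw = (-3*z) dw, which multiplied by dx ∧ dy gives (-3*z) dx ∧ dy ∧ dw
  d(-3*y*z) includes (∂/∂y)(-3*y*z) dy = (-3*z) dy, which multiplied by dx ∧ dz gives (3*z) dx ∧ dy ∧ dz
  d(2*w^2 - 3*w*x + 2*x*y) includes (∂/∂x)(2*w^2 - 3*w*x + 2*x*y) dx = (-3*w + 2*y) dx, which multiplied by dy ∧ dz gives (-3*w + 2*y) dx ∧ dy ∧ dz
  d(2*w^2 - 3*w*x + 2*x*y) includes (∂/∂w)(2*w^2 - 3*w*x + 2*x*y) dw = (4*w - 3*x) dw, which multiplied by dy ∧ dz gives (4*w - 3*x) dy ∧ dz ∧ dw
Collecting like 3-forms: d(omega) = (-6*w + 2*y + 3*z) dx ∧ dy ∧ dz + (-3*z) dx ∧ dy ∧ dw + (4*w - 3*x) dy ∧ dz ∧ dw.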